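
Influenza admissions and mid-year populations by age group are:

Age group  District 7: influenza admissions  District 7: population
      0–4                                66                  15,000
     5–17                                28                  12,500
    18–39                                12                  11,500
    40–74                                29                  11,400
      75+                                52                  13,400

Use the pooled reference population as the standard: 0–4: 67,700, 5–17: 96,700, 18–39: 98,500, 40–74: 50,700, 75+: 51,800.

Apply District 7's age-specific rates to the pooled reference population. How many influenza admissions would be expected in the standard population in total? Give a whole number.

Age-specific rates per 100,000 for District 7: 440.00, 224.00, 104.35, 254.39, 388.06.
Expected influenza admissions = Σ (standard pop × age-specific rate ÷ 100,000)
= 67,700×440.00/100,000 + 96,700×224.00/100,000 + 98,500×104.35/100,000 + 50,700×254.39/100,000 + 51,800×388.06/100,000
= 297.88 + 216.61 + 102.78 + 128.97 + 201.01 = 947.26.

947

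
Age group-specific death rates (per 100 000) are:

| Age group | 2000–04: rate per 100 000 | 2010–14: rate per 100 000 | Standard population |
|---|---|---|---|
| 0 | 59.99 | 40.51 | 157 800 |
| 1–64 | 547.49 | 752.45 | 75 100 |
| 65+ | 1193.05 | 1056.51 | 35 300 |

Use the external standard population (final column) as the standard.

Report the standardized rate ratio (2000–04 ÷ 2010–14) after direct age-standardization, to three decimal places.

0.925

Standard total = 268 200; weights = 0.5884, 0.2800, 0.1316.
2000–04: 0.5884×59.99 + 0.2800×547.49 + 0.1316×1193.05 = 345.6286 per 100 000.
2010–14: 0.5884×40.51 + 0.2800×752.45 + 0.1316×1056.51 = 373.5879 per 100 000.
Ratio = 345.6286 ÷ 373.5879 = 0.92516.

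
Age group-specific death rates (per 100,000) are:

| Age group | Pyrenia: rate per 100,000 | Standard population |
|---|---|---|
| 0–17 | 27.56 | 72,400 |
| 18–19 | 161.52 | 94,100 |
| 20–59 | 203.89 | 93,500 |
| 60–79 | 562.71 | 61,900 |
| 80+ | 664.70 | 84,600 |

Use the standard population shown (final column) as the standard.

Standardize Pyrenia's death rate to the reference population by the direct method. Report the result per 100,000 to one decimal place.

Standard total = 406,500; weights = 0.1781, 0.2315, 0.2300, 0.1523, 0.2081.
Standardized rate: 0.1781×27.56 + 0.2315×161.52 + 0.2300×203.89 + 0.1523×562.71 + 0.2081×664.70 = 313.2188 per 100,000.

313.2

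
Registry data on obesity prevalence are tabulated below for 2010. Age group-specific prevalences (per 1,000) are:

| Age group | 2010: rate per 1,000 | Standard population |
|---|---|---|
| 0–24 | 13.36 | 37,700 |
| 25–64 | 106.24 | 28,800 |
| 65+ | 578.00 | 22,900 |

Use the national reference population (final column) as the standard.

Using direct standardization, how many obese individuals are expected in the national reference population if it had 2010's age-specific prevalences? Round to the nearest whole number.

16800

Expected obese individuals = Σ (standard pop × age-specific rate ÷ 1,000)
= 37,700×13.36/1,000 + 28,800×106.24/1,000 + 22,900×578.00/1,000
= 503.67 + 3059.71 + 13236.20 = 16799.58.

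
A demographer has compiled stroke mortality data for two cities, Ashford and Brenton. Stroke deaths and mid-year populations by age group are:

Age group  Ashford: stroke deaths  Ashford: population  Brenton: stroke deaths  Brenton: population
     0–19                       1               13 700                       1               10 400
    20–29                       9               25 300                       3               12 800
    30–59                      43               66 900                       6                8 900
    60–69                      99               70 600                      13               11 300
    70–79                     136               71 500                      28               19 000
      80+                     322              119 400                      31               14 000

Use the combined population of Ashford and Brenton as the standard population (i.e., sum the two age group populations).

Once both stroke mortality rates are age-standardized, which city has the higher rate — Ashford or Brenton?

Age-specific rates per 100 000 for Ashford: 7.30, 35.57, 64.28, 140.23, 190.21, 269.68.
For Brenton: 9.62, 23.44, 67.42, 115.04, 147.37, 221.43.
Combined standard total = 443 800; weights = 0.0543, 0.0858, 0.1708, 0.1845, 0.2039, 0.3006.
Ashford: 0.0543×7.30 + 0.0858×35.57 + 0.1708×64.28 + 0.1845×140.23 + 0.2039×190.21 + 0.3006×269.68 = 160.1563 per 100 000.
Brenton: 0.0543×9.62 + 0.0858×23.44 + 0.1708×67.42 + 0.1845×115.04 + 0.2039×147.37 + 0.3006×221.43 = 131.8890 per 100 000.

Ashford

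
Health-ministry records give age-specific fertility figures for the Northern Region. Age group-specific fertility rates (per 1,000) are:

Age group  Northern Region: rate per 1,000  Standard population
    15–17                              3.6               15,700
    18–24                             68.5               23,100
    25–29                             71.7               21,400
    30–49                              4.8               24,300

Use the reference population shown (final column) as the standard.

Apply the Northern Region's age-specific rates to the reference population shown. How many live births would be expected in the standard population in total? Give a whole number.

Expected live births = Σ (standard pop × age-specific rate ÷ 1,000)
= 15,700×3.6/1,000 + 23,100×68.5/1,000 + 21,400×71.7/1,000 + 24,300×4.8/1,000
= 56.52 + 1582.35 + 1534.38 + 116.64 = 3289.89.

3290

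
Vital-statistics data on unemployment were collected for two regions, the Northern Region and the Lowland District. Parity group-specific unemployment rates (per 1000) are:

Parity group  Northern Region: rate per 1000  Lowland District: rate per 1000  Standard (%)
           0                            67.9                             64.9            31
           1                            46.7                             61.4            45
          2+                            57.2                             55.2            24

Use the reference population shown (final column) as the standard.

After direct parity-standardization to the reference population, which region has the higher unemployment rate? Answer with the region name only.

Lowland District

Standard weights: 0.31, 0.45, 0.24.
The Northern Region: 0.3100×67.9 + 0.4500×46.7 + 0.2400×57.2 = 55.7920 per 1000.
The Lowland District: 0.3100×64.9 + 0.4500×61.4 + 0.2400×55.2 = 60.9970 per 1000.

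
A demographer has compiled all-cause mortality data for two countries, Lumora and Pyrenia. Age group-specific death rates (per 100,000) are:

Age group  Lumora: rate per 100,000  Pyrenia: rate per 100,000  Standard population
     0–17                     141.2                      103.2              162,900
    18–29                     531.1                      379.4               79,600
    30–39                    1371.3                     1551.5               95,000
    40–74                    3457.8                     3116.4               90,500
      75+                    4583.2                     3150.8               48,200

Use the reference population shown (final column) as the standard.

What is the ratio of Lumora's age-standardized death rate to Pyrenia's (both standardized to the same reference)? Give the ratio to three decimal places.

Standard total = 476,200; weights = 0.3421, 0.1672, 0.1995, 0.1900, 0.1012.
Lumora: 0.3421×141.2 + 0.1672×531.1 + 0.1995×1371.3 + 0.1900×3457.8 + 0.1012×4583.2 = 1531.6919 per 100,000.
Pyrenia: 0.3421×103.2 + 0.1672×379.4 + 0.1995×1551.5 + 0.1900×3116.4 + 0.1012×3150.8 = 1319.4178 per 100,000.
Ratio = 1531.6919 ÷ 1319.4178 = 1.16088.

1.161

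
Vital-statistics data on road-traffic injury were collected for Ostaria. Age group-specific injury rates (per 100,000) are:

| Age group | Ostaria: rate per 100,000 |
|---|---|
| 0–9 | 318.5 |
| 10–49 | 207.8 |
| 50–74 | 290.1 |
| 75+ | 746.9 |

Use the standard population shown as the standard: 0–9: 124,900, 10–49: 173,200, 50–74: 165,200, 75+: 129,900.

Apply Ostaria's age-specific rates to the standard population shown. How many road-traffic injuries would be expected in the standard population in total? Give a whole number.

2207

Expected road-traffic injuries = Σ (standard pop × age-specific rate ÷ 100,000)
= 124,900×318.5/100,000 + 173,200×207.8/100,000 + 165,200×290.1/100,000 + 129,900×746.9/100,000
= 397.81 + 359.91 + 479.25 + 970.22 = 2207.18.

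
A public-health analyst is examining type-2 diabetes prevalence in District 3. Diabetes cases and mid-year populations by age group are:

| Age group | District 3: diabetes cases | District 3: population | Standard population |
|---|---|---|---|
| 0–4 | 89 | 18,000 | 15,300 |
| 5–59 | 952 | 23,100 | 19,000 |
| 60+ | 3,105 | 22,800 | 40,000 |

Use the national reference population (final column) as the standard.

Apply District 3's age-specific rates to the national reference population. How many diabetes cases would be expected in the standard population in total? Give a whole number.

6306

Age-specific rates per 1,000 for District 3: 4.944, 41.212, 136.184.
Expected diabetes cases = Σ (standard pop × age-specific rate ÷ 1,000)
= 15,300×4.944/1,000 + 19,000×41.212/1,000 + 40,000×136.184/1,000
= 75.65 + 783.03 + 5447.37 = 6306.05.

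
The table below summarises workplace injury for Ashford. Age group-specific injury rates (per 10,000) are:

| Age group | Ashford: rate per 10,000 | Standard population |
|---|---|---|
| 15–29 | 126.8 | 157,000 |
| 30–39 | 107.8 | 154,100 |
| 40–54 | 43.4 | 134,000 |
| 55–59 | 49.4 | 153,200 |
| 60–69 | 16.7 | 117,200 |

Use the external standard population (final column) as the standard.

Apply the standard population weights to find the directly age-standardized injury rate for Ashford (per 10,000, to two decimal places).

72.48

Standard total = 715,500; weights = 0.2194, 0.2154, 0.1873, 0.2141, 0.1638.
Standardized rate: 0.2194×126.8 + 0.2154×107.8 + 0.1873×43.4 + 0.2141×49.4 + 0.1638×16.7 = 72.4815 per 10,000.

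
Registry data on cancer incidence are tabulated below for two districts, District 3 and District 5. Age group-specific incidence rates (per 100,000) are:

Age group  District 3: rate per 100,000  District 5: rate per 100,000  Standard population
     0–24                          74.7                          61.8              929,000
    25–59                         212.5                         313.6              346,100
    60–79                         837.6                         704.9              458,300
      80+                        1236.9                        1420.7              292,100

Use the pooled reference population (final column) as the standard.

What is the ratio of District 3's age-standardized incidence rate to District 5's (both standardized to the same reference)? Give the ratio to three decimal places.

Standard total = 2,025,500; weights = 0.4587, 0.1709, 0.2263, 0.1442.
District 3: 0.4587×74.7 + 0.1709×212.5 + 0.2263×837.6 + 0.1442×1236.9 = 438.4661 per 100,000.
District 5: 0.4587×61.8 + 0.1709×313.6 + 0.2263×704.9 + 0.1442×1420.7 = 446.3053 per 100,000.
Ratio = 438.4661 ÷ 446.3053 = 0.98244.

0.982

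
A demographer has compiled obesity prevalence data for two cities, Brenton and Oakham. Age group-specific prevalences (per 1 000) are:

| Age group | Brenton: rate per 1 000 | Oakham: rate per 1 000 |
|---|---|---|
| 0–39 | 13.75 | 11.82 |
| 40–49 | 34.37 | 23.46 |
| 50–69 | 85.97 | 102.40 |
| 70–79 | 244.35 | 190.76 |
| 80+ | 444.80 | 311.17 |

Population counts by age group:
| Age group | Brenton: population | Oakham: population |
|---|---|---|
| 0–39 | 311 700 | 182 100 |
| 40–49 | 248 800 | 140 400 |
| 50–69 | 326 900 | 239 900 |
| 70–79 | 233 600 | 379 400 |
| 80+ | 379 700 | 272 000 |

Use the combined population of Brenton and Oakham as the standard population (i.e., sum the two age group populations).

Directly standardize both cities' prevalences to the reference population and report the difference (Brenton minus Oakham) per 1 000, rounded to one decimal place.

Combined standard total = 2 714 500; weights = 0.1819, 0.1434, 0.2088, 0.2258, 0.2401.
Brenton: 0.1819×13.75 + 0.1434×34.37 + 0.2088×85.97 + 0.2258×244.35 + 0.2401×444.80 = 187.3483 per 1 000.
Oakham: 0.1819×11.82 + 0.1434×23.46 + 0.2088×102.40 + 0.2258×190.76 + 0.2401×311.17 = 144.6797 per 1 000.
Difference = 187.3483 − 144.6797 = 42.6686.

42.7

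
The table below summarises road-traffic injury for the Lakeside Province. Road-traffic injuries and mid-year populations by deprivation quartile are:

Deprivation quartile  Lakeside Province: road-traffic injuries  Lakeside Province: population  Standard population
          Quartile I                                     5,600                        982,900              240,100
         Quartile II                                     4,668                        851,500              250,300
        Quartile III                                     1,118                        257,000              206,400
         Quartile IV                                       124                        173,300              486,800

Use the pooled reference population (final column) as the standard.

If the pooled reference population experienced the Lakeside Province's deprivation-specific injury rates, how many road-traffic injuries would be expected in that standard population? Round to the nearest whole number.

3986

Deprivation-specific rates per 100,000 for the Lakeside Province: 569.74, 548.21, 435.02, 71.55.
Expected road-traffic injuries = Σ (standard pop × deprivation-specific rate ÷ 100,000)
= 240,100×569.74/100,000 + 250,300×548.21/100,000 + 206,400×435.02/100,000 + 486,800×71.55/100,000
= 1367.95 + 1372.17 + 897.88 + 348.32 = 3986.32.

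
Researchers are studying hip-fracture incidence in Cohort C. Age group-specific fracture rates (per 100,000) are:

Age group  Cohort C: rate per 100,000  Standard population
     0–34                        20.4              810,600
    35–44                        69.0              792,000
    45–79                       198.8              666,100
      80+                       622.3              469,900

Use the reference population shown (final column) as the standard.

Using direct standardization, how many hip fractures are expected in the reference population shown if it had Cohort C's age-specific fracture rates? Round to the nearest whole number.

Expected hip fractures = Σ (standard pop × age-specific rate ÷ 100,000)
= 810,600×20.4/100,000 + 792,000×69.0/100,000 + 666,100×198.8/100,000 + 469,900×622.3/100,000
= 165.36 + 546.48 + 1324.21 + 2924.19 = 4960.24.

4960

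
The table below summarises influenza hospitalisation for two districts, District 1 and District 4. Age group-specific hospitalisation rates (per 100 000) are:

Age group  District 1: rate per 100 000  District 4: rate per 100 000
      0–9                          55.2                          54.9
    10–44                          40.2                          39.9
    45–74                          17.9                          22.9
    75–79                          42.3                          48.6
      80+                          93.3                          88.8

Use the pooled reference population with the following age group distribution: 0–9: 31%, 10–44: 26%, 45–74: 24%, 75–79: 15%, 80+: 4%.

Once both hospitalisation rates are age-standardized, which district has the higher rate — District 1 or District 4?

Standard weights: 0.31, 0.26, 0.24, 0.15, 0.04.
District 1: 0.3100×55.2 + 0.2600×40.2 + 0.2400×17.9 + 0.1500×42.3 + 0.0400×93.3 = 41.9370 per 100 000.
District 4: 0.3100×54.9 + 0.2600×39.9 + 0.2400×22.9 + 0.1500×48.6 + 0.0400×88.8 = 43.7310 per 100 000.

District 4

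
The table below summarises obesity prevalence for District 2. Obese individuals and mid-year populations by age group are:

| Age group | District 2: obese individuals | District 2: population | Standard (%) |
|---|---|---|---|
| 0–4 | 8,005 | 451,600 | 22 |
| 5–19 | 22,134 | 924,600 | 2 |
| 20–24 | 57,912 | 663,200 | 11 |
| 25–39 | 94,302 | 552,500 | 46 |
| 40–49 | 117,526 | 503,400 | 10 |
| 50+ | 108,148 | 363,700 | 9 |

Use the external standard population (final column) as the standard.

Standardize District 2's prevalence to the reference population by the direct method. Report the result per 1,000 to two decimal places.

Age-specific rates per 1,000 for District 2: 17.726, 23.939, 87.322, 170.682, 233.464, 297.355.
Standard weights: 0.22, 0.02, 0.11, 0.46, 0.10, 0.09.
Standardized rate: 0.2200×17.726 + 0.0200×23.939 + 0.1100×87.322 + 0.4600×170.682 + 0.1000×233.464 + 0.0900×297.355 = 142.6062 per 1,000.

142.61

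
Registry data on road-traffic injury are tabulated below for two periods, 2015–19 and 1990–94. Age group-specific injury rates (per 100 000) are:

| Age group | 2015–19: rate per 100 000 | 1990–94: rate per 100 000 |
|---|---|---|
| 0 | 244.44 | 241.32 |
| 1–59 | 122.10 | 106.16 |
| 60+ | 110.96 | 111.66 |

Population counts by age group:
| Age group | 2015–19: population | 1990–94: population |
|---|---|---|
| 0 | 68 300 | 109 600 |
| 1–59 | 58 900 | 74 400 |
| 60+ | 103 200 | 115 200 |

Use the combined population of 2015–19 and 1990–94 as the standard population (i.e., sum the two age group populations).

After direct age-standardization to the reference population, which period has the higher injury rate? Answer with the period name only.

2015–19

Combined standard total = 529 600; weights = 0.3359, 0.2517, 0.4124.
2015–19: 0.3359×244.44 + 0.2517×122.10 + 0.4124×110.96 = 158.6017 per 100 000.
1990–94: 0.3359×241.32 + 0.2517×106.16 + 0.4124×111.66 = 153.8302 per 100 000.
The crude rates (153.38 vs 157.79) would put 1990–94 higher, but that reflects its age composition; once standardized to a common age structure, 2015–19 has the higher underlying rate.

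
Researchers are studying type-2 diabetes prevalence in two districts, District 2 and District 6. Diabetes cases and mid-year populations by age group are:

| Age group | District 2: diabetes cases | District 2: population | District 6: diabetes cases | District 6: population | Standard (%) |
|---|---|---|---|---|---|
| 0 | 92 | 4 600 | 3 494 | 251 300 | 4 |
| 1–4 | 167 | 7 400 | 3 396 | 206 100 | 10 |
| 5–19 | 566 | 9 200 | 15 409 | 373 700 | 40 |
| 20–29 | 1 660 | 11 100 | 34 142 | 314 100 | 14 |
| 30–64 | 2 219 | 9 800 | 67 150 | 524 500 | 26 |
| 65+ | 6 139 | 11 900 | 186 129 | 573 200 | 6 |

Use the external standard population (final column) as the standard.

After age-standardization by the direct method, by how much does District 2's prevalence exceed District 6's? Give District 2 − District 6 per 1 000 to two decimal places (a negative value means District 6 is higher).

Age-specific rates per 1 000 for District 2: 20.000, 22.568, 61.522, 149.550, 226.429, 515.882.
For District 6: 13.904, 16.477, 41.234, 108.698, 128.027, 324.719.
Standard weights: 0.04, 0.10, 0.40, 0.14, 0.26, 0.06.
District 2: 0.0400×20.000 + 0.1000×22.568 + 0.4000×61.522 + 0.1400×149.550 + 0.2600×226.429 + 0.0600×515.882 = 138.4268 per 1 000.
District 6: 0.0400×13.904 + 0.1000×16.477 + 0.4000×41.234 + 0.1400×108.698 + 0.2600×128.027 + 0.0600×324.719 = 86.6851 per 1 000.
Difference = 138.4268 − 86.6851 = 51.7416.

51.74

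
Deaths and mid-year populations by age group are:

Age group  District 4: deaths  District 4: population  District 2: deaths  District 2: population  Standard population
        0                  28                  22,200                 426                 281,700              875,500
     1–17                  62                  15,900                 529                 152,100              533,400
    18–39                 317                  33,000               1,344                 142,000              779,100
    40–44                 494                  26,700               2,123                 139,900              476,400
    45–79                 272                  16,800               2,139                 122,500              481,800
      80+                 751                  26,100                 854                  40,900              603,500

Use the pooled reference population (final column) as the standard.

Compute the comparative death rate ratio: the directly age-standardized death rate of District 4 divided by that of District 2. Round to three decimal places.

1.151

Age-specific rates per 100,000 for District 4: 126.13, 389.94, 960.61, 1850.19, 1619.05, 2877.39.
For District 2: 151.22, 347.80, 946.48, 1517.51, 1746.12, 2088.02.
Standard total = 3,749,700; weights = 0.2335, 0.1423, 0.2078, 0.1271, 0.1285, 0.1609.
District 4: 0.2335×126.13 + 0.1423×389.94 + 0.2078×960.61 + 0.1271×1850.19 + 0.1285×1619.05 + 0.1609×2877.39 = 1190.7134 per 100,000.
District 2: 0.2335×151.22 + 0.1423×347.80 + 0.2078×946.48 + 0.1271×1517.51 + 0.1285×1746.12 + 0.1609×2088.02 = 1034.6584 per 100,000.
Ratio = 1190.7134 ÷ 1034.6584 = 1.15083.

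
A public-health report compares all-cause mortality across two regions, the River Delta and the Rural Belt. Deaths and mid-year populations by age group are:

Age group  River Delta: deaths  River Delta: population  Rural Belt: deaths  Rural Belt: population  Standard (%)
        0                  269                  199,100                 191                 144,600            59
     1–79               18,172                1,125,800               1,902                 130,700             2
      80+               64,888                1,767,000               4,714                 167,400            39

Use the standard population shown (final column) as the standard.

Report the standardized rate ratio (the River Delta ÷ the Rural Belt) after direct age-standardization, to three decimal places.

Age-specific rates per 1,000 for the River Delta: 1.351, 16.141, 36.722.
For the Rural Belt: 1.321, 14.552, 28.160.
Standard weights: 0.59, 0.02, 0.39.
The River Delta: 0.5900×1.351 + 0.0200×16.141 + 0.3900×36.722 = 15.4416 per 1,000.
The Rural Belt: 0.5900×1.321 + 0.0200×14.552 + 0.3900×28.160 = 12.0528 per 1,000.
Ratio = 15.4416 ÷ 12.0528 = 1.28116.

1.281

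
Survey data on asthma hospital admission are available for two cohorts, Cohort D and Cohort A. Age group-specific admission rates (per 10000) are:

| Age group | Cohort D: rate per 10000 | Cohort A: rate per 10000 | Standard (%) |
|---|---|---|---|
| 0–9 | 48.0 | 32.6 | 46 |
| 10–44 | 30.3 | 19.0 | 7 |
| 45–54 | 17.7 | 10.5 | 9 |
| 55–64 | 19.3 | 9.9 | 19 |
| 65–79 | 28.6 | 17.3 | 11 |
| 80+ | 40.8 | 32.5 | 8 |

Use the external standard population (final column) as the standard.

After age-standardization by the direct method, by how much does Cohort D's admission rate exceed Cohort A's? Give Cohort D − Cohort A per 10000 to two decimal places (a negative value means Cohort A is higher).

Standard weights: 0.46, 0.07, 0.09, 0.19, 0.11, 0.08.
Cohort D: 0.4600×48.0 + 0.0700×30.3 + 0.0900×17.7 + 0.1900×19.3 + 0.1100×28.6 + 0.0800×40.8 = 35.8710 per 10000.
Cohort A: 0.4600×32.6 + 0.0700×19.0 + 0.0900×10.5 + 0.1900×9.9 + 0.1100×17.3 + 0.0800×32.5 = 23.6550 per 10000.
Difference = 35.8710 − 23.6550 = 12.2160.

12.22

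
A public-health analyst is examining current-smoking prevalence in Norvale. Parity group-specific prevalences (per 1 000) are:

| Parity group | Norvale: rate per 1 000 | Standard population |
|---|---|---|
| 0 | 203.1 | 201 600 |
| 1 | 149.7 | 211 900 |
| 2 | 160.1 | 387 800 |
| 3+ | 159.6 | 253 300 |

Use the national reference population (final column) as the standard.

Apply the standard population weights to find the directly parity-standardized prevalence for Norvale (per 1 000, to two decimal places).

166.11

Standard total = 1 054 600; weights = 0.1912, 0.2009, 0.3677, 0.2402.
Standardized rate: 0.1912×203.1 + 0.2009×149.7 + 0.3677×160.1 + 0.2402×159.6 = 166.1102 per 1 000.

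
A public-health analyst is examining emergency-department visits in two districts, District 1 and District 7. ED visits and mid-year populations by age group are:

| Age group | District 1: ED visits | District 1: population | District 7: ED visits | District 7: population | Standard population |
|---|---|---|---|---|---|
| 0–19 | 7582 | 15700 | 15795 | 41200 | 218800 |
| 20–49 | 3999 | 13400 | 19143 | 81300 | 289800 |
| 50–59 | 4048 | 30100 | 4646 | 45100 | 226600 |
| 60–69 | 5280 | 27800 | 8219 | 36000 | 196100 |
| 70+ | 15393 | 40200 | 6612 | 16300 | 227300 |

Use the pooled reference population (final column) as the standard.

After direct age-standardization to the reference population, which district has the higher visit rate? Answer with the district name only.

District 1

Age-specific rates per 1000 for District 1: 482.930, 298.433, 134.485, 189.928, 382.910.
For District 7: 383.374, 235.461, 103.016, 228.306, 405.644.
Standard total = 1158600; weights = 0.1888, 0.2501, 0.1956, 0.1693, 0.1962.
District 1: 0.1888×482.930 + 0.2501×298.433 + 0.1956×134.485 + 0.1693×189.928 + 0.1962×382.910 = 299.4180 per 1000.
District 7: 0.1888×383.374 + 0.2501×235.461 + 0.1956×103.016 + 0.1693×228.306 + 0.1962×405.644 = 269.6667 per 1000.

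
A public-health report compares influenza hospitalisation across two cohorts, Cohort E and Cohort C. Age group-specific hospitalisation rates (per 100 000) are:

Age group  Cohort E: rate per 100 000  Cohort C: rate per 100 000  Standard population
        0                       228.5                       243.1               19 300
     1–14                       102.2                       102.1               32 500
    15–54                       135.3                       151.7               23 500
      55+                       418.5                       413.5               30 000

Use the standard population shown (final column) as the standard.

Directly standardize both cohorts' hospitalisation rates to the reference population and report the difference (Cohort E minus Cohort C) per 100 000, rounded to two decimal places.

Standard total = 105 300; weights = 0.1833, 0.3086, 0.2232, 0.2849.
Cohort E: 0.1833×228.5 + 0.3086×102.2 + 0.2232×135.3 + 0.2849×418.5 = 222.8500 per 100 000.
Cohort C: 0.1833×243.1 + 0.3086×102.1 + 0.2232×151.7 + 0.2849×413.5 = 227.7306 per 100 000.
Difference = 222.8500 − 227.7306 = -4.8806.

-4.88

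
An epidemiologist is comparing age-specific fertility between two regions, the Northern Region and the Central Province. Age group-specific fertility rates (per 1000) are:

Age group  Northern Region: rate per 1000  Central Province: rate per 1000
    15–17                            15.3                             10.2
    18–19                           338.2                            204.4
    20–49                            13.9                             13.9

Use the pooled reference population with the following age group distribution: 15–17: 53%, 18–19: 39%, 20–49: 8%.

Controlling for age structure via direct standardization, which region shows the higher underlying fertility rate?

Northern Region

Standard weights: 0.53, 0.39, 0.08.
The Northern Region: 0.5300×15.3 + 0.3900×338.2 + 0.0800×13.9 = 141.1190 per 1000.
The Central Province: 0.5300×10.2 + 0.3900×204.4 + 0.0800×13.9 = 86.2340 per 1000.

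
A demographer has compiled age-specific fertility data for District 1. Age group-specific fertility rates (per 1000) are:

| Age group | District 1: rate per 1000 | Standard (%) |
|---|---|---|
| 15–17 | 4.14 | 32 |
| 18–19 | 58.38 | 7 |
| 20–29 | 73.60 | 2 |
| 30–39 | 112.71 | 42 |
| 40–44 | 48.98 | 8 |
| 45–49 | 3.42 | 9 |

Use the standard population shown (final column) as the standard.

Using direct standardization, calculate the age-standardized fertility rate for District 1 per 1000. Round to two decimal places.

Standard weights: 0.32, 0.07, 0.02, 0.42, 0.08, 0.09.
Standardized rate: 0.3200×4.14 + 0.0700×58.38 + 0.0200×73.60 + 0.4200×112.71 + 0.0800×48.98 + 0.0900×3.42 = 58.4478 per 1000.

58.45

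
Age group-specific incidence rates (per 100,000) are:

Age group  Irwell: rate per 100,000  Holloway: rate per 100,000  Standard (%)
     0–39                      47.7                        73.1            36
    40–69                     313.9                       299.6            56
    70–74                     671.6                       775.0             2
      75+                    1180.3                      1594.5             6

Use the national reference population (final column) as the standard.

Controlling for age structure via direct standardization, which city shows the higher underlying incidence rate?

Standard weights: 0.36, 0.56, 0.02, 0.06.
Irwell: 0.3600×47.7 + 0.5600×313.9 + 0.0200×671.6 + 0.0600×1180.3 = 277.2060 per 100,000.
Holloway: 0.3600×73.1 + 0.5600×299.6 + 0.0200×775.0 + 0.0600×1594.5 = 305.2620 per 100,000.

Holloway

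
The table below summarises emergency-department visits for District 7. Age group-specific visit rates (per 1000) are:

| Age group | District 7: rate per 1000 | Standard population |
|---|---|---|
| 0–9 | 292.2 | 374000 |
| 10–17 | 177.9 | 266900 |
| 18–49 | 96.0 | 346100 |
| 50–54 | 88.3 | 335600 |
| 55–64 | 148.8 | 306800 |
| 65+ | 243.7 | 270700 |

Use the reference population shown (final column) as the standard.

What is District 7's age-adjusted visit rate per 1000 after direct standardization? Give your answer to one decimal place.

Standard total = 1900100; weights = 0.1968, 0.1405, 0.1821, 0.1766, 0.1615, 0.1425.
Standardized rate: 0.1968×292.2 + 0.1405×177.9 + 0.1821×96.0 + 0.1766×88.3 + 0.1615×148.8 + 0.1425×243.7 = 174.3302 per 1000.

174.3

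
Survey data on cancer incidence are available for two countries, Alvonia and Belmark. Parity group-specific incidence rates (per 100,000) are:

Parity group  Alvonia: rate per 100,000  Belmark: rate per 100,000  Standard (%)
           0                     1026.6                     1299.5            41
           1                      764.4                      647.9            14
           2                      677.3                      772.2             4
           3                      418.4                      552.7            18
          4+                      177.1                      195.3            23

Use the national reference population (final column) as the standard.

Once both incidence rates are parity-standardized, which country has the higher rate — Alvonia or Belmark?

Belmark

Standard weights: 0.41, 0.14, 0.04, 0.18, 0.23.
Alvonia: 0.4100×1026.6 + 0.1400×764.4 + 0.0400×677.3 + 0.1800×418.4 + 0.2300×177.1 = 671.0590 per 100,000.
Belmark: 0.4100×1299.5 + 0.1400×647.9 + 0.0400×772.2 + 0.1800×552.7 + 0.2300×195.3 = 798.7940 per 100,000.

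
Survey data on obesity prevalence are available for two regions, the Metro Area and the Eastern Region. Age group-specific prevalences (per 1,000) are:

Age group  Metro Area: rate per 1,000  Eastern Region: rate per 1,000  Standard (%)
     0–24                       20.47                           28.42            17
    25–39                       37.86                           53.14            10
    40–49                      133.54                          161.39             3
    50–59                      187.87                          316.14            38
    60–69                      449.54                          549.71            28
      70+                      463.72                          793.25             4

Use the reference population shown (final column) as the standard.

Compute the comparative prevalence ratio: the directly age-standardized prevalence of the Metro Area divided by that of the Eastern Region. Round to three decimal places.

Standard weights: 0.17, 0.10, 0.03, 0.38, 0.28, 0.04.
The Metro Area: 0.1700×20.47 + 0.1000×37.86 + 0.0300×133.54 + 0.3800×187.87 + 0.2800×449.54 + 0.0400×463.72 = 227.0827 per 1,000.
The Eastern Region: 0.1700×28.42 + 0.1000×53.14 + 0.0300×161.39 + 0.3800×316.14 + 0.2800×549.71 + 0.0400×793.25 = 320.7691 per 1,000.
Ratio = 227.0827 ÷ 320.7691 = 0.70793.

0.708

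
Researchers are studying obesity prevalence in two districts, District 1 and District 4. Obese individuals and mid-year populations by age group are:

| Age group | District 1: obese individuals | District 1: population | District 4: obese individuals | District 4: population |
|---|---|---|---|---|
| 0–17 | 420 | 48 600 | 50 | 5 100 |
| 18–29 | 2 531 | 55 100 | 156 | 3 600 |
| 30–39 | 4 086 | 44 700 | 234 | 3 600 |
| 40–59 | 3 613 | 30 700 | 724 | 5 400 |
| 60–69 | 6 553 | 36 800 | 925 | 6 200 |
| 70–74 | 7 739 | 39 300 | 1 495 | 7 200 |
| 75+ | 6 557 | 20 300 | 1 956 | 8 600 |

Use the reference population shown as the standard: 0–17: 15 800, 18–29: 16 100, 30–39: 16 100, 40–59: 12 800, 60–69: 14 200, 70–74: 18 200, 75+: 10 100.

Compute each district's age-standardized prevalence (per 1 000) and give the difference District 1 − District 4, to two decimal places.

Age-specific rates per 1 000 for District 1: 8.642, 45.935, 91.409, 117.687, 178.071, 196.921, 323.005.
For District 4: 9.804, 43.333, 65.000, 134.074, 149.194, 207.639, 227.442.
Standard total = 103 300; weights = 0.1530, 0.1559, 0.1559, 0.1239, 0.1375, 0.1762, 0.0978.
District 1: 0.1530×8.642 + 0.1559×45.935 + 0.1559×91.409 + 0.1239×117.687 + 0.1375×178.071 + 0.1762×196.921 + 0.0978×323.005 = 128.0648 per 1 000.
District 4: 0.1530×9.804 + 0.1559×43.333 + 0.1559×65.000 + 0.1239×134.074 + 0.1375×149.194 + 0.1762×207.639 + 0.0978×227.442 = 114.3268 per 1 000.
Difference = 128.0648 − 114.3268 = 13.7381.

13.74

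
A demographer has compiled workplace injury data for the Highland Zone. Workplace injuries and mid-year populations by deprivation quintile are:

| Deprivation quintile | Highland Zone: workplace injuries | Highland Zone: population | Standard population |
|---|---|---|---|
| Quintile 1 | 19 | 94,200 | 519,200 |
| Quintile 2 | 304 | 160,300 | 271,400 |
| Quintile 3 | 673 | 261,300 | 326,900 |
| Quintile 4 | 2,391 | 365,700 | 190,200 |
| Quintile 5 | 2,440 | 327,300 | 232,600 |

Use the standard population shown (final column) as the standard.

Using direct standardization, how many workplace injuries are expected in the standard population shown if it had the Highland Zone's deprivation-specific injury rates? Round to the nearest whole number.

4439

Deprivation-specific rates per 10,000 for the Highland Zone: 2.02, 18.96, 25.76, 65.38, 74.55.
Expected workplace injuries = Σ (standard pop × deprivation-specific rate ÷ 10,000)
= 519,200×2.02/10,000 + 271,400×18.96/10,000 + 326,900×25.76/10,000 + 190,200×65.38/10,000 + 232,600×74.55/10,000
= 104.72 + 514.69 + 841.96 + 1243.56 + 1734.02 = 4438.95.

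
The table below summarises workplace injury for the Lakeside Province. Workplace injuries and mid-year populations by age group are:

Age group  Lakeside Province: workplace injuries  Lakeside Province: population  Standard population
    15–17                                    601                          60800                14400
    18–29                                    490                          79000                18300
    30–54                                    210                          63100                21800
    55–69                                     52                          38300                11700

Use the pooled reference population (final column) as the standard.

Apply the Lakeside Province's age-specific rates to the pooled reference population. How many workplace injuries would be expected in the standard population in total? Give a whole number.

Age-specific rates per 10000 for the Lakeside Province: 98.85, 62.03, 33.28, 13.58.
Expected workplace injuries = Σ (standard pop × age-specific rate ÷ 10000)
= 14400×98.85/10000 + 18300×62.03/10000 + 21800×33.28/10000 + 11700×13.58/10000
= 142.34 + 113.51 + 72.55 + 15.89 = 344.29.

344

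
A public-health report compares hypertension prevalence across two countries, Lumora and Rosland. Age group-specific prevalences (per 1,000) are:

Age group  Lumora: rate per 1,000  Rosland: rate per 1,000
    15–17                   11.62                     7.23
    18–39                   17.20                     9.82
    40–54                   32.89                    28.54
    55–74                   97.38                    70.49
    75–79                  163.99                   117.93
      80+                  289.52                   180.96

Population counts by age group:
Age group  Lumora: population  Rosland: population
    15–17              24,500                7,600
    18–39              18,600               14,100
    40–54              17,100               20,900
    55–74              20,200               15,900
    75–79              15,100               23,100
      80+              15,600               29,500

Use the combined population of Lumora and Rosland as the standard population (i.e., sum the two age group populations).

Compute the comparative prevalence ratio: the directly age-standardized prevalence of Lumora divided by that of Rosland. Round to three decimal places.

Combined standard total = 222,200; weights = 0.1445, 0.1472, 0.1710, 0.1625, 0.1719, 0.2030.
Lumora: 0.1445×11.62 + 0.1472×17.20 + 0.1710×32.89 + 0.1625×97.38 + 0.1719×163.99 + 0.2030×289.52 = 112.6123 per 1,000.
Rosland: 0.1445×7.23 + 0.1472×9.82 + 0.1710×28.54 + 0.1625×70.49 + 0.1719×117.93 + 0.2030×180.96 = 75.8264 per 1,000.
Ratio = 112.6123 ÷ 75.8264 = 1.48513.

1.485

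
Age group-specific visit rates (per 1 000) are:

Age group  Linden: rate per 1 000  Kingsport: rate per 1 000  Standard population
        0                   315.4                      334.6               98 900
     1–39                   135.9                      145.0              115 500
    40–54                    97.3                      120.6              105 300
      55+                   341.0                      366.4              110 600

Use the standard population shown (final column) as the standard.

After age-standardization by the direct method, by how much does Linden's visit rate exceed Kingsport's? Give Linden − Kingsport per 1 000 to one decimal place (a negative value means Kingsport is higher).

Standard total = 430 300; weights = 0.2298, 0.2684, 0.2447, 0.2570.
Linden: 0.2298×315.4 + 0.2684×135.9 + 0.2447×97.3 + 0.2570×341.0 = 220.4271 per 1 000.
Kingsport: 0.2298×334.6 + 0.2684×145.0 + 0.2447×120.6 + 0.2570×366.4 = 239.5130 per 1 000.
Difference = 220.4271 − 239.5130 = -19.0859.

-19.1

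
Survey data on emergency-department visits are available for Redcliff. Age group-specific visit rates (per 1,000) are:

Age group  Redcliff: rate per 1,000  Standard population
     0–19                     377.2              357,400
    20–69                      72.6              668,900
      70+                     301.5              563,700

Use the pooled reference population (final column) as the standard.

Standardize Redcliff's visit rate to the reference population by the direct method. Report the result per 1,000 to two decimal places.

222.22

Standard total = 1,590,000; weights = 0.2248, 0.4207, 0.3545.
Standardized rate: 0.2248×377.2 + 0.4207×72.6 + 0.3545×301.5 = 222.2195 per 1,000.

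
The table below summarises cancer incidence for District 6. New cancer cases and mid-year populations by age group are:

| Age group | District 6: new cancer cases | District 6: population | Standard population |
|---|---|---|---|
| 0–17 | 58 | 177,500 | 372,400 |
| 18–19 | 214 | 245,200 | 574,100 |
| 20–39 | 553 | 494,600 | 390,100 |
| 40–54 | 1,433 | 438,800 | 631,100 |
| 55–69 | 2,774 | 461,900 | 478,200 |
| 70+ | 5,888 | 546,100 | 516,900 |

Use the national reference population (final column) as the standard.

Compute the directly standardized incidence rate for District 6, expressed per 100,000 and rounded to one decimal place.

Age-specific rates per 100,000 for District 6: 32.68, 87.28, 111.81, 326.57, 600.56, 1078.19.
Standard total = 2,962,800; weights = 0.1257, 0.1938, 0.1317, 0.2130, 0.1614, 0.1745.
Standardized rate: 0.1257×32.68 + 0.1938×87.28 + 0.1317×111.81 + 0.2130×326.57 + 0.1614×600.56 + 0.1745×1078.19 = 390.3387 per 100,000.

390.3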